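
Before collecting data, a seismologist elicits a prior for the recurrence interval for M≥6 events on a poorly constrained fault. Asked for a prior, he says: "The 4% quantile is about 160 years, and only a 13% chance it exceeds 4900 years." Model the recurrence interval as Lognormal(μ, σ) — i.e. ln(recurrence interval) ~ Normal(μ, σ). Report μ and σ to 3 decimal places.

If T ~ Lognormal(μ,σ) then ln T ~ Normal(μ,σ), so the p-quantile of ln T is μ + z_p·σ.
ln(160) = 5.075 and ln(4900) = 8.497; z_{0.04} = -1.751, z_{0.87} = 1.126.
σ = (8.497 − 5.075)/(1.126 − (-1.751)) = 1.189.
μ = 5.075 − (-1.751)·1.189 = 7.157.

μ ≈ 7.157, σ ≈ 1.189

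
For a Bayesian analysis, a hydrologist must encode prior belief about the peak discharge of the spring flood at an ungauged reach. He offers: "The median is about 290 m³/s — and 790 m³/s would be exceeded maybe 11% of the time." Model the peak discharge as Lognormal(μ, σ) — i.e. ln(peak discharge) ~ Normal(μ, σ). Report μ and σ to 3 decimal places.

μ ≈ 5.670, σ ≈ 0.817

If T ~ Lognormal(μ,σ) then ln T ~ Normal(μ,σ), so the p-quantile of ln T is μ + z_p·σ.
ln(290) = 5.67 and ln(790) = 6.672; z_{0.5} = 0, z_{0.89} = 1.227.
σ = (6.672 − 5.67)/(1.227 − (0)) = 0.817.
μ = 5.67 − (0)·0.817 = 5.670.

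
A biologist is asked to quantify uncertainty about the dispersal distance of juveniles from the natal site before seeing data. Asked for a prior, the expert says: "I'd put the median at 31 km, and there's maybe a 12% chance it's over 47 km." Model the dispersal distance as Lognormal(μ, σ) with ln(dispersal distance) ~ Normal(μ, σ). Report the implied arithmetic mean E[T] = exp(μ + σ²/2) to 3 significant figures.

If T ~ Lognormal(μ,σ) then ln T ~ Normal(μ,σ), so the p-quantile of ln T is μ + z_p·σ.
ln(31) = 3.434 and ln(47) = 3.85; z_{0.5} = 0, z_{0.88} = 1.175.
σ = (3.85 − 3.434)/(1.175 − (0)) = 0.354.
μ = 3.434 − (0)·0.354 = 3.434.
E[T] = exp(μ + σ²/2) = exp(3.434 + 0.0627) = 33 km.

E[T] ≈ 33 km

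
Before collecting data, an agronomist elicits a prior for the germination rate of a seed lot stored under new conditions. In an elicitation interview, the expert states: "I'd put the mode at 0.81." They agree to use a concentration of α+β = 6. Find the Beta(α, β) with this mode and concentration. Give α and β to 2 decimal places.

For α,β > 1 the Beta mode is (α−1)/(α+β−2). With α+β = 6, the mode is (α−1)/4.
Set (α−1)/4 = 0.81 → α = 1 + 0.81·4 = 4.24.
β = 6 − α = 1.76.

α = 4.24, β = 1.76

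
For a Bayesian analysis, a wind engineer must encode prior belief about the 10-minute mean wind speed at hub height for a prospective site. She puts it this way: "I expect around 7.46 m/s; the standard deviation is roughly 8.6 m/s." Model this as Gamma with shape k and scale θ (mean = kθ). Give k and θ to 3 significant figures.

k ≈ 0.752, θ ≈ 9.91

For Gamma(k, scale θ): mean = kθ, variance = kθ², so CV = 1/√k.
CV = SD/mean = 8.6/7.46 = 1.153, hence k = 1/CV² = 0.752.
Then θ = mean/k = 7.46/0.752 = 9.91.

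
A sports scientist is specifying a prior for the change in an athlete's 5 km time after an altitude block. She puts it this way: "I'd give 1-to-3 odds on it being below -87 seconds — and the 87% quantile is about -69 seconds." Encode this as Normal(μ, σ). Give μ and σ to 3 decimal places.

μ = -80.258, σ = 9.995

For Normal(μ,σ), the p-quantile is μ + z_p·σ. Here z_{0.25} = -0.6745, z_{0.87} = 1.126.
So -87 = μ − 0.6745σ and -69 = μ + 1.126σ.
Subtracting: σ = (-69 − -87)/(1.126 − (-0.6745)) = 9.995.
Then μ = -87 − (-0.6745)·9.995 = -80.258.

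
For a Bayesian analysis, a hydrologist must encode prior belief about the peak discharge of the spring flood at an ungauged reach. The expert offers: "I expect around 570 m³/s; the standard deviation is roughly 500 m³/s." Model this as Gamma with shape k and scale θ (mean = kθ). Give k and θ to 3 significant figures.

For Gamma(k, scale θ): mean = kθ, variance = kθ², so CV = 1/√k.
CV = SD/mean = 500/570 = 0.8772, hence k = 1/CV² = 1.3.
Then θ = mean/k = 570/1.3 = 439.

k ≈ 1.3, θ ≈ 439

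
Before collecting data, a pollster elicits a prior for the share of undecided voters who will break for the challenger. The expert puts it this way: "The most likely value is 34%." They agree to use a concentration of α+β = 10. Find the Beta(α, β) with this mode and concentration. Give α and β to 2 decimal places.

α = 3.72, β = 6.28

For α,β > 1 the Beta mode is (α−1)/(α+β−2). With α+β = 10, the mode is (α−1)/8.
Set (α−1)/8 = 0.34 → α = 1 + 0.34·8 = 3.72.
β = 10 − α = 6.28.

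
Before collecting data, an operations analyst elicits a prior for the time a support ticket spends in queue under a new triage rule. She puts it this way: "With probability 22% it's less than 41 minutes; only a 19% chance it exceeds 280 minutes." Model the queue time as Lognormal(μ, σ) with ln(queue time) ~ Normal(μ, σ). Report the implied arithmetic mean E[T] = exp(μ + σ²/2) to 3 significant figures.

If T ~ Lognormal(μ,σ) then ln T ~ Normal(μ,σ), so the p-quantile of ln T is μ + z_p·σ.
ln(41) = 3.714 and ln(280) = 5.635; z_{0.22} = -0.7722, z_{0.81} = 0.8779.
σ = (5.635 − 3.714)/(0.8779 − (-0.7722)) = 1.164.
μ = 3.714 − (-0.7722)·1.164 = 4.613.
E[T] = exp(μ + σ²/2) = exp(4.613 + 0.6778) = 198 minutes.

E[T] ≈ 198 minutes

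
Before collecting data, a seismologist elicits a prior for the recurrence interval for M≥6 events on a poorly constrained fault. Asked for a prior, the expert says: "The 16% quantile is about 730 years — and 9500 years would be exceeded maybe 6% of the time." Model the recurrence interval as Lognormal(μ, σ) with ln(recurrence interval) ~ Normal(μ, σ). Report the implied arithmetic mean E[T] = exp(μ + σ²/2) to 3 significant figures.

If T ~ Lognormal(μ,σ) then ln T ~ Normal(μ,σ), so the p-quantile of ln T is μ + z_p·σ.
ln(730) = 6.593 and ln(9500) = 9.159; z_{0.16} = -0.9945, z_{0.94} = 1.555.
σ = (9.159 − 6.593)/(1.555 − (-0.9945)) = 1.007.
μ = 6.593 − (-0.9945)·1.007 = 7.594.
E[T] = exp(μ + σ²/2) = exp(7.594 + 0.5066) = 3300 years.

E[T] ≈ 3300 years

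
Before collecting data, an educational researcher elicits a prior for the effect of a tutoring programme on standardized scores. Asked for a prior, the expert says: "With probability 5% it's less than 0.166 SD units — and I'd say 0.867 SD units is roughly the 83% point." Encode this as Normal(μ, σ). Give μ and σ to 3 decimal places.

μ = 0.610, σ = 0.270

The p-quantile of Normal(μ,σ) is μ + z_p·σ, with z_{0.05} = -1.645 and z_{0.83} = 0.9542.
Eliminate σ: μ = (z₂·x₁ − z₁·x₂)/(z₂ − z₁) = (0.9542·0.166 − (-1.645)·0.867)/2.599 = 0.610.
Then σ = (x₂ − x₁)/(z₂ − z₁) = (0.867 − 0.166)/2.599 = 0.270.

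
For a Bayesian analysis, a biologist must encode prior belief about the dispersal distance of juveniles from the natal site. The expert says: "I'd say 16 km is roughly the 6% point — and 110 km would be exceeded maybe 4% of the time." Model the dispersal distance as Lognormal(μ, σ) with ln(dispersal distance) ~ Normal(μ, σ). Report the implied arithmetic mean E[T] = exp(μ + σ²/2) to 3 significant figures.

E[T] ≈ 47 km

If T ~ Lognormal(μ,σ) then ln T ~ Normal(μ,σ), so the p-quantile of ln T is μ + z_p·σ.
ln(16) = 2.773 and ln(110) = 4.7; z_{0.06} = -1.555, z_{0.96} = 1.751.
σ = (4.7 − 2.773)/(1.751 − (-1.555)) = 0.583.
μ = 2.773 − (-1.555)·0.583 = 3.679.
E[T] = exp(μ + σ²/2) = exp(3.679 + 0.1701) = 47 km.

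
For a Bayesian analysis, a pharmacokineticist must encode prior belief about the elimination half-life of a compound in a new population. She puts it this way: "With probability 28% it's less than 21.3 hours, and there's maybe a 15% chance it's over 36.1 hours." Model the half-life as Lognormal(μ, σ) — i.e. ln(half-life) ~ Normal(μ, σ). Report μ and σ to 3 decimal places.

If T ~ Lognormal(μ,σ) then ln T ~ Normal(μ,σ), so the p-quantile of ln T is μ + z_p·σ.
ln(21.3) = 3.059 and ln(36.1) = 3.586; z_{0.28} = -0.5828, z_{0.85} = 1.036.
σ = (3.586 − 3.059)/(1.036 − (-0.5828)) = 0.326.
μ = 3.059 − (-0.5828)·0.326 = 3.249.

μ ≈ 3.249, σ ≈ 0.326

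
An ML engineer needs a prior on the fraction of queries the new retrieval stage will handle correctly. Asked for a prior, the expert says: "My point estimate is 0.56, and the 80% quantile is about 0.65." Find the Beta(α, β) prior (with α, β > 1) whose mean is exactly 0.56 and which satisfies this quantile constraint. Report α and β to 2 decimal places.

With mean 0.56 fixed, write α = 0.56s, β = 0.44s where s = α+β.
Need P(θ < 0.65) = 0.8 under Beta(0.56s, 0.44s). Normal approximation: (q−m)/√(m(1−m)/s) ≈ z_{0.8} = 0.842, so s ≈ 0.56·0.44·(0.842)²/(0.65−0.56)² = 21.5.
At s = 21.5: P(θ<0.65) ≈ 0.798. Adjusting to match 0.8 gives s ≈ 21.90.
So α = 0.56·21.90 ≈ 12.27, β = 0.44·21.90 ≈ 9.64.

α ≈ 12.27, β ≈ 9.64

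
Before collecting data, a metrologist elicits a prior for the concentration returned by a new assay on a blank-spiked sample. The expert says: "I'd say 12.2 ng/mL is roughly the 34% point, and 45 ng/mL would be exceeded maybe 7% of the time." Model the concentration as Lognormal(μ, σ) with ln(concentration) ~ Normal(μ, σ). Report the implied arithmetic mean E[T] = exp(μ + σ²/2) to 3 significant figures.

If T ~ Lognormal(μ,σ) then ln T ~ Normal(μ,σ), so the p-quantile of ln T is μ + z_p·σ.
ln(12.2) = 2.501 and ln(45) = 3.807; z_{0.34} = -0.4125, z_{0.93} = 1.476.
σ = (3.807 − 2.501)/(1.476 − (-0.4125)) = 0.691.
μ = 2.501 − (-0.4125)·0.691 = 2.787.
E[T] = exp(μ + σ²/2) = exp(2.787 + 0.2389) = 20.6 ng/mL.

E[T] ≈ 20.6 ng/mL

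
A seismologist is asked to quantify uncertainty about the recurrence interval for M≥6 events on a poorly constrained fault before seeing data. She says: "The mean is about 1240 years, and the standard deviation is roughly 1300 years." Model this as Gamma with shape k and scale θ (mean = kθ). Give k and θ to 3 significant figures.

k ≈ 0.91, θ ≈ 1360

For Gamma(k, scale θ): mean = kθ, variance = kθ², so CV = 1/√k.
CV = SD/mean = 1300/1240 = 1.048, hence k = 1/CV² = 0.91.
Then θ = mean/k = 1240/0.91 = 1360.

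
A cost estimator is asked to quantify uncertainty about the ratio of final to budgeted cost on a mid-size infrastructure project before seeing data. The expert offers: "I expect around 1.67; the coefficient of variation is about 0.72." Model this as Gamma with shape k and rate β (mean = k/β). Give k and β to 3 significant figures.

k ≈ 1.93, β ≈ 1.16

For Gamma(k, rate β): mean = k/β, variance = k/β², so CV = 1/√k.
CV = 0.72, hence k = 1/CV² = 1.93.
Then β = k/mean = 1.93/1.67 = 1.16.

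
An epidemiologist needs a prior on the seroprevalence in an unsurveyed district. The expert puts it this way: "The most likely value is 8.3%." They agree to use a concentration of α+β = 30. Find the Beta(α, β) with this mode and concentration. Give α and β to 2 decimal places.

For α,β > 1 the Beta mode is (α−1)/(α+β−2). With α+β = 30, the mode is (α−1)/28.
Set (α−1)/28 = 0.083 → α = 1 + 0.083·28 = 3.32.
β = 30 − α = 26.68.

α = 3.32, β = 26.68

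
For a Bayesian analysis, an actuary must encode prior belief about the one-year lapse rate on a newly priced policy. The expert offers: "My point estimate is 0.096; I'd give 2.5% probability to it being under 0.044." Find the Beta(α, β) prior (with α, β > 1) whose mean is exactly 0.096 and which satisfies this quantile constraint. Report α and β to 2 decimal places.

α ≈ 8.44, β ≈ 79.43

With mean 0.096 fixed, write α = 0.096s, β = 0.904s where s = α+β.
Need P(θ < 0.044) = 0.025 under Beta(0.096s, 0.904s). Normal approximation: (q−m)/√(m(1−m)/s) ≈ z_{0.025} = -1.96, so s ≈ 0.096·0.904·(-1.96)²/(0.044−0.096)² = 123.3.
At s = 123.3: P(θ<0.044) ≈ 0.009. Adjusting to match 0.025 gives s ≈ 87.87.
So α = 0.096·87.87 ≈ 8.44, β = 0.904·87.87 ≈ 79.43.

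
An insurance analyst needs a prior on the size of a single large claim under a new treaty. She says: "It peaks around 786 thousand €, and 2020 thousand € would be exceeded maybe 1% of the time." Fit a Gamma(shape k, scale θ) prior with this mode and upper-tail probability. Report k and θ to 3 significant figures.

Gamma(k,θ) with k>1 has mode (k−1)θ, so θ = 786/(k−1).
Need P(X < 2020) = 0.99 with θ tied to k this way. Start at k = 2, θ = 786: P(X<2020) ≈ 0.727.
Too low — raise k to concentrate. Iterating converges to k ≈ 6.24.
Then θ = 786/(6.24−1) ≈ 150.

k ≈ 6.24, θ ≈ 150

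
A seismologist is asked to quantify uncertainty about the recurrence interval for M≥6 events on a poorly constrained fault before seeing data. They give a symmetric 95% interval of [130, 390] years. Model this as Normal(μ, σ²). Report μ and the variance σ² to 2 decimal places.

μ = 260.00, σ² = 4399.37

A symmetric 95% interval runs μ ± z·σ with z = 1.96.
Half-width = 130, so σ = 130/1.96 = 66.328 and σ² = 4399.37.
μ is the interval midpoint, 260.00.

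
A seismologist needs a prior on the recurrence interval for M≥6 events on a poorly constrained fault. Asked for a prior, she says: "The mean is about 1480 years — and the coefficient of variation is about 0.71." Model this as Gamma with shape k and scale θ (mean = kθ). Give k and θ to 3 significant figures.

k ≈ 1.98, θ ≈ 746

For Gamma(k, scale θ): mean = kθ, variance = kθ², so CV = 1/√k.
CV = 0.71, hence k = 1/CV² = 1.98.
Then θ = mean/k = 1480/1.98 = 746.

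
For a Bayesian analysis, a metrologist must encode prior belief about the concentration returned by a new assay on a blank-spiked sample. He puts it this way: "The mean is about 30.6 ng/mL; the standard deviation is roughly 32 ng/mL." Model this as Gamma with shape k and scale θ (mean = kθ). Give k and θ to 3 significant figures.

For Gamma(k, scale θ): mean = kθ, variance = kθ², so CV = 1/√k.
CV = SD/mean = 32/30.6 = 1.046, hence k = 1/CV² = 0.914.
Then θ = mean/k = 30.6/0.914 = 33.5.

k ≈ 0.914, θ ≈ 33.5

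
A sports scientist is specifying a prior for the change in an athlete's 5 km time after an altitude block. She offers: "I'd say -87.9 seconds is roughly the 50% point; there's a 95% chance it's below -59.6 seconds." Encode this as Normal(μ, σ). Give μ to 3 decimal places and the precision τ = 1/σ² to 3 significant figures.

μ = -87.900, τ = 0.00338

The p-quantile of Normal(μ,σ) is μ + z_p·σ, with z_{0.5} = 0 and z_{0.95} = 1.645.
Eliminate σ: μ = (z₂·x₁ − z₁·x₂)/(z₂ − z₁) = (1.645·-87.9 − (0)·-59.6)/1.645 = -87.900.
Then σ = (x₂ − x₁)/(z₂ − z₁) = (-59.6 − -87.9)/1.645 = 17.205.
Precision τ = 1/σ² = 1/17.21² = 0.00338.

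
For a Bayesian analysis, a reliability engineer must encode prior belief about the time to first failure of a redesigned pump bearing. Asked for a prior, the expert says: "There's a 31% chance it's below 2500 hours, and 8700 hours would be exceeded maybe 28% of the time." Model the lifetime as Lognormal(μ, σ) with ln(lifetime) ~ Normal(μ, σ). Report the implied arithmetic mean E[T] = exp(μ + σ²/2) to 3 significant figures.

If T ~ Lognormal(μ,σ) then ln T ~ Normal(μ,σ), so the p-quantile of ln T is μ + z_p·σ.
ln(2500) = 7.824 and ln(8700) = 9.071; z_{0.31} = -0.4959, z_{0.72} = 0.5828.
σ = (9.071 − 7.824)/(0.5828 − (-0.4959)) = 1.156.
μ = 7.824 − (-0.4959)·1.156 = 8.397.
E[T] = exp(μ + σ²/2) = exp(8.397 + 0.6682) = 8650 hours.

E[T] ≈ 8650 hours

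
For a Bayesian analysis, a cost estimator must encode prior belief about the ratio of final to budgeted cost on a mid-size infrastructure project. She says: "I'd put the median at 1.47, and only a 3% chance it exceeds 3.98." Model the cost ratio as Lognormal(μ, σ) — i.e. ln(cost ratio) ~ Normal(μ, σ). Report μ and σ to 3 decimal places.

μ ≈ 0.385, σ ≈ 0.530

If T ~ Lognormal(μ,σ) then ln T ~ Normal(μ,σ), so the p-quantile of ln T is μ + z_p·σ.
ln(1.47) = 0.3853 and ln(3.98) = 1.381; z_{0.5} = 0, z_{0.97} = 1.881.
σ = (1.381 − 0.3853)/(1.881 − (0)) = 0.530.
μ = 0.3853 − (0)·0.530 = 0.385.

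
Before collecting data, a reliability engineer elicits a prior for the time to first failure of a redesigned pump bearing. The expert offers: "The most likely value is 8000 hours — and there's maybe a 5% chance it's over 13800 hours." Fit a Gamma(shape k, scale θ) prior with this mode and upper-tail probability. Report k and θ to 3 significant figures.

Gamma(k,θ) with k>1 has mode (k−1)θ, so θ = 8000/(k−1).
Need P(X < 13800) = 0.95 with θ tied to k this way. Start at k = 2, θ = 8000: P(X<13800) ≈ 0.514.
Too low — raise k to concentrate. Iterating converges to k ≈ 10.4.
Then θ = 8000/(10.4−1) ≈ 852.

k ≈ 10.4, θ ≈ 852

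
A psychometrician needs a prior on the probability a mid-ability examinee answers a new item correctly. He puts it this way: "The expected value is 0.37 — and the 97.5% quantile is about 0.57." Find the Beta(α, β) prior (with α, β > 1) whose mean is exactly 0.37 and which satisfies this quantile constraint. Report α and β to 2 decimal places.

α ≈ 8.66, β ≈ 14.74

With mean 0.37 fixed, write α = 0.37s, β = 0.63s where s = α+β.
Need P(θ < 0.57) = 0.975 under Beta(0.37s, 0.63s). Normal approximation: (q−m)/√(m(1−m)/s) ≈ z_{0.975} = 1.96, so s ≈ 0.37·0.63·(1.96)²/(0.57−0.37)² = 22.4.
At s = 22.4: P(θ<0.57) ≈ 0.972. Adjusting to match 0.975 gives s ≈ 23.40.
So α = 0.37·23.40 ≈ 8.66, β = 0.63·23.40 ≈ 14.74.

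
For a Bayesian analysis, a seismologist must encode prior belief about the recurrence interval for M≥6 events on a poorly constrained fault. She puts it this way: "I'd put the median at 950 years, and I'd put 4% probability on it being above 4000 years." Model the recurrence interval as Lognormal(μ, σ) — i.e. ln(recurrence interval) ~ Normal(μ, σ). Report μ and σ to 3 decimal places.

μ ≈ 6.856, σ ≈ 0.821

If T ~ Lognormal(μ,σ) then ln T ~ Normal(μ,σ), so the p-quantile of ln T is μ + z_p·σ.
ln(950) = 6.856 and ln(4000) = 8.294; z_{0.5} = 0, z_{0.96} = 1.751.
σ = (8.294 − 6.856)/(1.751 − (0)) = 0.821.
μ = 6.856 − (0)·0.821 = 6.856.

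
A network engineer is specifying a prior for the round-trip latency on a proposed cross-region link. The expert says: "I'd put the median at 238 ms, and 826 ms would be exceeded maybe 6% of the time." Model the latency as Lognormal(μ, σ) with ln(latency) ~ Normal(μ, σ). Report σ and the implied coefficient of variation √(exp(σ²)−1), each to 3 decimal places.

σ ≈ 0.800, CV ≈ 0.947

If T ~ Lognormal(μ,σ) then ln T ~ Normal(μ,σ), so the p-quantile of ln T is μ + z_p·σ.
ln(238) = 5.472 and ln(826) = 6.717; z_{0.5} = 0, z_{0.94} = 1.555.
σ = (6.717 − 5.472)/(1.555 − (0)) = 0.800.
μ = 5.472 − (0)·0.800 = 5.472.
CV = √(exp(σ²)−1) = √(exp(0.6405)−1) = 0.947.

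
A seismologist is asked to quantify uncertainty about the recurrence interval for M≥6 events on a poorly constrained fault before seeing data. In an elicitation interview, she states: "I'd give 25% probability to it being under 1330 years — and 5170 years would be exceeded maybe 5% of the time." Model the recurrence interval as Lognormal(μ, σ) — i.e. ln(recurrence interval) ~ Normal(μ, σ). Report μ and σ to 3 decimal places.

μ ≈ 7.588, σ ≈ 0.585

If T ~ Lognormal(μ,σ) then ln T ~ Normal(μ,σ), so the p-quantile of ln T is μ + z_p·σ.
ln(1330) = 7.193 and ln(5170) = 8.551; z_{0.25} = -0.6745, z_{0.95} = 1.645.
σ = (8.551 − 7.193)/(1.645 − (-0.6745)) = 0.585.
μ = 7.193 − (-0.6745)·0.585 = 7.588.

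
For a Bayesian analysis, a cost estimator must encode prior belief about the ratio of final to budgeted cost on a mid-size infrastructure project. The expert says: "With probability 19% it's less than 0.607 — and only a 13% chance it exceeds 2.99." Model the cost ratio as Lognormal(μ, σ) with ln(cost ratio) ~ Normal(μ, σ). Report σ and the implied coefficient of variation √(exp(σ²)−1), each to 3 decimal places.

If T ~ Lognormal(μ,σ) then ln T ~ Normal(μ,σ), so the p-quantile of ln T is μ + z_p·σ.
ln(0.607) = -0.4992 and ln(2.99) = 1.095; z_{0.19} = -0.8779, z_{0.87} = 1.126.
σ = (1.095 − -0.4992)/(1.126 − (-0.8779)) = 0.796.
μ = -0.4992 − (-0.8779)·0.796 = 0.199.
CV = √(exp(σ²)−1) = √(exp(0.6329)−1) = 0.940.

σ ≈ 0.796, CV ≈ 0.940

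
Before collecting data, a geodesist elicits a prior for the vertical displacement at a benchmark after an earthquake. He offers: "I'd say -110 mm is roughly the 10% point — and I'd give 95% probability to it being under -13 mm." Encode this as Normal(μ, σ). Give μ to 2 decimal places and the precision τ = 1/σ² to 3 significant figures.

μ = -67.52, τ = 0.00091

For Normal(μ,σ), the p-quantile is μ + z_p·σ. Here z_{0.1} = -1.282, z_{0.95} = 1.645.
So -110 = μ − 1.282σ and -13 = μ + 1.645σ.
Subtracting: σ = (-13 − -110)/(1.645 − (-1.282)) = 33.15.
Then μ = -110 − (-1.282)·33.15 = -67.52.
Precision τ = 1/σ² = 1/33.15² = 0.00091.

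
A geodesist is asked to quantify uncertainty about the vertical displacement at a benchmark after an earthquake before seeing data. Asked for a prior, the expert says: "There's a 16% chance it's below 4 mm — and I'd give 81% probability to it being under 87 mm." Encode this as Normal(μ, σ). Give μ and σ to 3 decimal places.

μ = 48.084, σ = 44.329

For Normal(μ,σ), the p-quantile is μ + z_p·σ. Here z_{0.16} = -0.9945, z_{0.81} = 0.8779.
So 4 = μ − 0.9945σ and 87 = μ + 0.8779σ.
Subtracting: σ = (87 − 4)/(0.8779 − (-0.9945)) = 44.329.
Then μ = 4 − (-0.9945)·44.329 = 48.084.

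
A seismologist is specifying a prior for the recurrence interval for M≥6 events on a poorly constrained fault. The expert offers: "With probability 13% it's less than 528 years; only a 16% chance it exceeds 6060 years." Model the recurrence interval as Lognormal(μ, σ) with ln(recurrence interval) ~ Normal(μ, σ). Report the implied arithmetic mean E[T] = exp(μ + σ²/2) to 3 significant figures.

If T ~ Lognormal(μ,σ) then ln T ~ Normal(μ,σ), so the p-quantile of ln T is μ + z_p·σ.
ln(528) = 6.269 and ln(6060) = 8.709; z_{0.13} = -1.126, z_{0.84} = 0.9945.
σ = (8.709 − 6.269)/(0.9945 − (-1.126)) = 1.151.
μ = 6.269 − (-1.126)·1.151 = 7.565.
E[T] = exp(μ + σ²/2) = exp(7.565 + 0.6620) = 3740 years.

E[T] ≈ 3740 years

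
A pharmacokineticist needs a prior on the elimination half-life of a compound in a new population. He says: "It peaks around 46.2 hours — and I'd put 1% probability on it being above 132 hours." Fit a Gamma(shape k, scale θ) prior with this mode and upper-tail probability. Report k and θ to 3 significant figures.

Gamma(k,θ) with k>1 has mode (k−1)θ, so θ = 46.2/(k−1).
Need P(X < 132) = 0.99 with θ tied to k this way. Start at k = 2, θ = 46.2: P(X<132) ≈ 0.778.
Too low — raise k to concentrate. Iterating converges to k ≈ 5.13.
Then θ = 46.2/(5.13−1) ≈ 11.2.

k ≈ 5.13, θ ≈ 11.2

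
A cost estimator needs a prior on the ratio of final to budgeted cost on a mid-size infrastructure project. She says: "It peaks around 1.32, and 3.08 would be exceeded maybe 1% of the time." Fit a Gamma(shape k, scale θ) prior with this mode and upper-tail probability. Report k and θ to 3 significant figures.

k ≈ 7.63, θ ≈ 0.199

Gamma(k,θ) with k>1 has mode (k−1)θ, so θ = 1.32/(k−1).
Need P(X < 3.08) = 0.99 with θ tied to k this way. Start at k = 2, θ = 1.32: P(X<3.08) ≈ 0.677.
Too low — raise k to concentrate. Iterating converges to k ≈ 7.63.
Then θ = 1.32/(7.63−1) ≈ 0.199.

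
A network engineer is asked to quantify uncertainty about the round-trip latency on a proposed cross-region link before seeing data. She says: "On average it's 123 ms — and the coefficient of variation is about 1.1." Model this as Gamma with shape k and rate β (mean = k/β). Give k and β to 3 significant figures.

For Gamma(k, rate β): mean = k/β, variance = k/β², so CV = 1/√k.
CV = 1.1, hence k = 1/CV² = 0.826.
Then β = k/mean = 0.826/123 = 0.00672.

k ≈ 0.826, β ≈ 0.00672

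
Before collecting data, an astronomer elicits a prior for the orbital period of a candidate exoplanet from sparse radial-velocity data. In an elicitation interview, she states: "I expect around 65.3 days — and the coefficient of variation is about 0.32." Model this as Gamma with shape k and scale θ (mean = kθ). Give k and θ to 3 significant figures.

k ≈ 9.77, θ ≈ 6.69

For Gamma(k, scale θ): mean = kθ, variance = kθ², so CV = 1/√k.
CV = 0.32, hence k = 1/CV² = 9.77.
Then θ = mean/k = 65.3/9.77 = 6.69.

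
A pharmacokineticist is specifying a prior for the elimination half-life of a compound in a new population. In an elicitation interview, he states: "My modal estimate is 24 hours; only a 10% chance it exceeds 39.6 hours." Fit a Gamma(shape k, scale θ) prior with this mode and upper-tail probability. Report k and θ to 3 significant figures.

Gamma(k,θ) with k>1 has mode (k−1)θ, so θ = 24/(k−1).
Need P(X < 39.6) = 0.9 with θ tied to k this way. Start at k = 2, θ = 24: P(X<39.6) ≈ 0.491.
Too low — raise k to concentrate. Iterating converges to k ≈ 8.52.
Then θ = 24/(8.52−1) ≈ 3.19.

k ≈ 8.52, θ ≈ 3.19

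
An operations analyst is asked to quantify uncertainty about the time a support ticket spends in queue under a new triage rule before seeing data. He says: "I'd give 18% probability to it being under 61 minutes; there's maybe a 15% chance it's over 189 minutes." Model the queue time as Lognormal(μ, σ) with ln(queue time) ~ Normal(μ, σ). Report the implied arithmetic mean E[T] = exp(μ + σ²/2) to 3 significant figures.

If T ~ Lognormal(μ,σ) then ln T ~ Normal(μ,σ), so the p-quantile of ln T is μ + z_p·σ.
ln(61) = 4.111 and ln(189) = 5.242; z_{0.18} = -0.9154, z_{0.85} = 1.036.
σ = (5.242 − 4.111)/(1.036 − (-0.9154)) = 0.579.
μ = 4.111 − (-0.9154)·0.579 = 4.641.
E[T] = exp(μ + σ²/2) = exp(4.641 + 0.1679) = 123 minutes.

E[T] ≈ 123 minutes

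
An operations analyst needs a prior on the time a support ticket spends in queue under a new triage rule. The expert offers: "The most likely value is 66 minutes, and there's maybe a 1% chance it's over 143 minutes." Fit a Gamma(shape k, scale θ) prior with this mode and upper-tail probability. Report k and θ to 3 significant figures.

k ≈ 9.09, θ ≈ 8.16

Gamma(k,θ) with k>1 has mode (k−1)θ, so θ = 66/(k−1).
Need P(X < 143) = 0.99 with θ tied to k this way. Start at k = 2, θ = 66: P(X<143) ≈ 0.637.
Too low — raise k to concentrate. Iterating converges to k ≈ 9.09.
Then θ = 66/(9.09−1) ≈ 8.16.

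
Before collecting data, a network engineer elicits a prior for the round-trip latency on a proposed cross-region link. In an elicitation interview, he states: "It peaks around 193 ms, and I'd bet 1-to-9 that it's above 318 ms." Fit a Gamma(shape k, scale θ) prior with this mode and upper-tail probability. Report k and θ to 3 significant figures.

k ≈ 8.56, θ ≈ 25.5

Gamma(k,θ) with k>1 has mode (k−1)θ, so θ = 193/(k−1).
Need P(X < 318) = 0.9 with θ tied to k this way. Start at k = 2, θ = 193: P(X<318) ≈ 0.490.
Too low — raise k to concentrate. Iterating converges to k ≈ 8.56.
Then θ = 193/(8.56−1) ≈ 25.5.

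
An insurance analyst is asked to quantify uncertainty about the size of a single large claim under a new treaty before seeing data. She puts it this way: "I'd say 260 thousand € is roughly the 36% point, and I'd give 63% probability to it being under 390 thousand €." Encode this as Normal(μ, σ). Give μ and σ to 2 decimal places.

The p-quantile of Normal(μ,σ) is μ + z_p·σ, with z_{0.36} = -0.3585 and z_{0.63} = 0.3319.
Eliminate σ: μ = (z₂·x₁ − z₁·x₂)/(z₂ − z₁) = (0.3319·260 − (-0.3585)·390)/0.6903 = 327.51.
Then σ = (x₂ − x₁)/(z₂ − z₁) = (390 − 260)/0.6903 = 188.32.

μ = 327.51, σ = 188.32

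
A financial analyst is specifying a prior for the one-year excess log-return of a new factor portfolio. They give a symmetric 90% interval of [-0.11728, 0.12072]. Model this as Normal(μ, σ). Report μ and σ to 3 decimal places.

A symmetric 90% interval runs μ ± z·σ with z = 1.645.
Half-width = 0.119, so σ = 0.119/1.645 = 0.072.
μ is the interval midpoint, 0.002.

μ = 0.002, σ = 0.072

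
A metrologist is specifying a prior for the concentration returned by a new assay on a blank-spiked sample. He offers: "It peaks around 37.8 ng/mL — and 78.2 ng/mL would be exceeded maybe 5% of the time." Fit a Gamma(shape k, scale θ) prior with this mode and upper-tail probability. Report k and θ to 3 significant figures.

Gamma(k,θ) with k>1 has mode (k−1)θ, so θ = 37.8/(k−1).
Need P(X < 78.2) = 0.95 with θ tied to k this way. Start at k = 2, θ = 37.8: P(X<78.2) ≈ 0.612.
Too low — raise k to concentrate. Iterating converges to k ≈ 6.23.
Then θ = 37.8/(6.23−1) ≈ 7.22.

k ≈ 6.23, θ ≈ 7.22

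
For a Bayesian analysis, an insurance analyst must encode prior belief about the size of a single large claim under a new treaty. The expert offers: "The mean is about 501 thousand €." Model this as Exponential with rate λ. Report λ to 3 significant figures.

Exponential mean = 1/λ, so λ = 1/501.0 = 0.002.

λ ≈ 0.002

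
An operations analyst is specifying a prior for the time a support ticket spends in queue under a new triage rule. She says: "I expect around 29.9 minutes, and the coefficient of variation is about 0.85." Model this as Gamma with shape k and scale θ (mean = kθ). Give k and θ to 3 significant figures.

k ≈ 1.38, θ ≈ 21.6

For Gamma(k, scale θ): mean = kθ, variance = kθ², so CV = 1/√k.
CV = 0.85, hence k = 1/CV² = 1.38.
Then θ = mean/k = 29.9/1.38 = 21.6.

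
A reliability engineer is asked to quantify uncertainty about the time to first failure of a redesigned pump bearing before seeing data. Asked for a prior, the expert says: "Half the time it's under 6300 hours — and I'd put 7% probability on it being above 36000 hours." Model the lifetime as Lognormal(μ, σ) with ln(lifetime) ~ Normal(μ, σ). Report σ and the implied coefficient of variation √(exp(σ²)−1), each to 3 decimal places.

If T ~ Lognormal(μ,σ) then ln T ~ Normal(μ,σ), so the p-quantile of ln T is μ + z_p·σ.
ln(6300) = 8.748 and ln(36000) = 10.49; z_{0.5} = 0, z_{0.93} = 1.476.
σ = (10.49 − 8.748)/(1.476 − (0)) = 1.181.
μ = 8.748 − (0)·1.181 = 8.748.
CV = √(exp(σ²)−1) = √(exp(1.3949)−1) = 1.742.

σ ≈ 1.181, CV ≈ 1.742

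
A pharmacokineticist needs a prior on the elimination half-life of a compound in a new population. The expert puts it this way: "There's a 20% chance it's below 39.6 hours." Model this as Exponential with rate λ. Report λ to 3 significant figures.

λ ≈ 0.00563

P(T < 39.6) = 1 − e^(−λ·39.6) = 0.2, so λ = −ln(1−0.2)/39.6 = −ln(0.8)/39.6 = 0.00563.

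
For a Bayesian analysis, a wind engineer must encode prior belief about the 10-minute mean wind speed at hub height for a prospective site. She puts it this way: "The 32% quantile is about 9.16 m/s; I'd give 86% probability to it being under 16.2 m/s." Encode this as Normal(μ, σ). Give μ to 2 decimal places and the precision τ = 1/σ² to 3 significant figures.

μ = 11.29, τ = 0.0484

For Normal(μ,σ), the p-quantile is μ + z_p·σ. Here z_{0.32} = -0.4677, z_{0.86} = 1.08.
So 9.16 = μ − 0.4677σ and 16.2 = μ + 1.08σ.
Subtracting: σ = (16.2 − 9.16)/(1.08 − (-0.4677)) = 4.55.
Then μ = 9.16 − (-0.4677)·4.55 = 11.29.
Precision τ = 1/σ² = 1/4.548² = 0.0484.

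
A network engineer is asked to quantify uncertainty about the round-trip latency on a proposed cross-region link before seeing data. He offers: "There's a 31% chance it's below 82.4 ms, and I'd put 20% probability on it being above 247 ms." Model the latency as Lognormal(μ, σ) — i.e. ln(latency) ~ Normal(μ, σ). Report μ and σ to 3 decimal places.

μ ≈ 4.819, σ ≈ 0.821

If T ~ Lognormal(μ,σ) then ln T ~ Normal(μ,σ), so the p-quantile of ln T is μ + z_p·σ.
ln(82.4) = 4.412 and ln(247) = 5.509; z_{0.31} = -0.4959, z_{0.8} = 0.8416.
σ = (5.509 − 4.412)/(0.8416 − (-0.4959)) = 0.821.
μ = 4.412 − (-0.4959)·0.821 = 4.819.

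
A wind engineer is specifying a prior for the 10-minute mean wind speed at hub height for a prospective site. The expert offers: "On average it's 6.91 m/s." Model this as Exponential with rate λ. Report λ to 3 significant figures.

Exponential mean = 1/λ, so λ = 1/6.91 = 0.145.

λ ≈ 0.145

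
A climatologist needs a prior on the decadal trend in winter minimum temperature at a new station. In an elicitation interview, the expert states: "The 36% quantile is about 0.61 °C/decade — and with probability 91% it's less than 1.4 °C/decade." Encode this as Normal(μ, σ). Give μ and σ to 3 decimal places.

For Normal(μ,σ), the p-quantile is μ + z_p·σ. Here z_{0.36} = -0.3585, z_{0.91} = 1.341.
So 0.61 = μ − 0.3585σ and 1.4 = μ + 1.341σ.
Subtracting: σ = (1.4 − 0.61)/(1.341 − (-0.3585)) = 0.465.
Then μ = 0.61 − (-0.3585)·0.465 = 0.777.

μ = 0.777, σ = 0.465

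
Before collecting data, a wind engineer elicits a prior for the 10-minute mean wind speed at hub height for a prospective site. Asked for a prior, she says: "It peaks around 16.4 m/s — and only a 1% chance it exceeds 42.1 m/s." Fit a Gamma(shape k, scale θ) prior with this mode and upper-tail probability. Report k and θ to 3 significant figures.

Gamma(k,θ) with k>1 has mode (k−1)θ, so θ = 16.4/(k−1).
Need P(X < 42.1) = 0.99 with θ tied to k this way. Start at k = 2, θ = 16.4: P(X<42.1) ≈ 0.726.
Too low — raise k to concentrate. Iterating converges to k ≈ 6.25.
Then θ = 16.4/(6.25−1) ≈ 3.12.

k ≈ 6.25, θ ≈ 3.12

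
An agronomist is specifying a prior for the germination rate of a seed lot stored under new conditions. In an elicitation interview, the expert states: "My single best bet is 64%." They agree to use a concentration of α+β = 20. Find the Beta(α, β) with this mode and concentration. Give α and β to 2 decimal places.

α = 12.52, β = 7.48

For α,β > 1 the Beta mode is (α−1)/(α+β−2). With α+β = 20, the mode is (α−1)/18.
Set (α−1)/18 = 0.64 → α = 1 + 0.64·18 = 12.52.
β = 20 − α = 7.48.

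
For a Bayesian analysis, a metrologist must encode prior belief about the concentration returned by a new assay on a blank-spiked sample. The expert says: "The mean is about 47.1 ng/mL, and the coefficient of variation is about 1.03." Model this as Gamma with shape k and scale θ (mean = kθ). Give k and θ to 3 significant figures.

For Gamma(k, scale θ): mean = kθ, variance = kθ², so CV = 1/√k.
CV = 1.03, hence k = 1/CV² = 0.943.
Then θ = mean/k = 47.1/0.943 = 50.

k ≈ 0.943, θ ≈ 50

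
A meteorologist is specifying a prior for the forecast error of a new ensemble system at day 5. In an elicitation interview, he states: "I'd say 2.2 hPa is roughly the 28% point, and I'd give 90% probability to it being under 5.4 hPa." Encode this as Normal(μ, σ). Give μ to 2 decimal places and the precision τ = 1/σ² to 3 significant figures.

μ = 3.20, τ = 0.339

For Normal(μ,σ), the p-quantile is μ + z_p·σ. Here z_{0.28} = -0.5828, z_{0.9} = 1.282.
So 2.2 = μ − 0.5828σ and 5.4 = μ + 1.282σ.
Subtracting: σ = (5.4 − 2.2)/(1.282 − (-0.5828)) = 1.72.
Then μ = 2.2 − (-0.5828)·1.72 = 3.20.
Precision τ = 1/σ² = 1/1.716² = 0.339.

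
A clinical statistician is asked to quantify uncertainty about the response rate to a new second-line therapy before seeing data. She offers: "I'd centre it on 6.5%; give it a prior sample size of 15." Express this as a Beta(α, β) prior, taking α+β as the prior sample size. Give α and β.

Under the effective-sample-size interpretation, Beta(α, β) has prior mean α/(α+β) and prior sample size α+β.
So α+β = 15 and α/(α+β) = 0.065, giving α = 0.065·15 = 0.975 and β = 15 − 0.975 = 14.025.

α = 0.975, β = 14.025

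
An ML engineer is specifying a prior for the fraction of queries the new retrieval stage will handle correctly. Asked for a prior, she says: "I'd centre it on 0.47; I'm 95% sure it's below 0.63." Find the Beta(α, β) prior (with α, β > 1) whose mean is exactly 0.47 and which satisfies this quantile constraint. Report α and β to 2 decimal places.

With mean 0.47 fixed, write α = 0.47s, β = 0.53s where s = α+β.
Need P(θ < 0.63) = 0.95 under Beta(0.47s, 0.53s). Normal approximation: (q−m)/√(m(1−m)/s) ≈ z_{0.95} = 1.64, so s ≈ 0.47·0.53·(1.64)²/(0.63−0.47)² = 26.3.
At s = 26.3: P(θ<0.63) ≈ 0.951. Adjusting to match 0.95 gives s ≈ 25.88.
So α = 0.47·25.88 ≈ 12.17, β = 0.53·25.88 ≈ 13.72.

α ≈ 12.17, β ≈ 13.72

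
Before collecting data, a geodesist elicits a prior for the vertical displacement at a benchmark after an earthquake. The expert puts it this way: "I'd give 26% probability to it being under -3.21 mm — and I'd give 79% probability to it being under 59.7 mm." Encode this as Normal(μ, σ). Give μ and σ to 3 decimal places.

μ = 24.707, σ = 43.393

For Normal(μ,σ), the p-quantile is μ + z_p·σ. Here z_{0.26} = -0.6433, z_{0.79} = 0.8064.
So -3.21 = μ − 0.6433σ and 59.7 = μ + 0.8064σ.
Subtracting: σ = (59.7 − -3.21)/(0.8064 − (-0.6433)) = 43.393.
Then μ = -3.21 − (-0.6433)·43.393 = 24.707.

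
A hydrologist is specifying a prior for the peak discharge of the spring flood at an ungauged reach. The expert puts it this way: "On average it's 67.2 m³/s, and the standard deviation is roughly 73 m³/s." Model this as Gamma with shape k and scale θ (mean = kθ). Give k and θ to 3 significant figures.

For Gamma(k, scale θ): mean = kθ, variance = kθ², so CV = 1/√k.
CV = SD/mean = 73/67.2 = 1.086, hence k = 1/CV² = 0.847.
Then θ = mean/k = 67.2/0.847 = 79.3.

k ≈ 0.847, θ ≈ 79.3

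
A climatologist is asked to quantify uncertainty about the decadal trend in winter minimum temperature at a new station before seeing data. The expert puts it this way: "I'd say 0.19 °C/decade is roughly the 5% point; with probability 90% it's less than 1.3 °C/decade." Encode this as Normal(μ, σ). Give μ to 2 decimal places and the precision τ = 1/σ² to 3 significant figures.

μ = 0.81, τ = 6.95

The p-quantile of Normal(μ,σ) is μ + z_p·σ, with z_{0.05} = -1.645 and z_{0.9} = 1.282.
Eliminate σ: μ = (z₂·x₁ − z₁·x₂)/(z₂ − z₁) = (1.282·0.19 − (-1.645)·1.3)/2.926 = 0.81.
Then σ = (x₂ − x₁)/(z₂ − z₁) = (1.3 − 0.19)/2.926 = 0.38.
Precision τ = 1/σ² = 1/0.3793² = 6.95.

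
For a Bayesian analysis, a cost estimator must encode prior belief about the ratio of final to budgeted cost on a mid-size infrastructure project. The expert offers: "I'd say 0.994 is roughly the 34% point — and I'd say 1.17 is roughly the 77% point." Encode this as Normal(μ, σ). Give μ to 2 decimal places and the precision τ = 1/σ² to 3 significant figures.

For Normal(μ,σ), the p-quantile is μ + z_p·σ. Here z_{0.34} = -0.4125, z_{0.77} = 0.7388.
So 0.994 = μ − 0.4125σ and 1.17 = μ + 0.7388σ.
Subtracting: σ = (1.17 − 0.994)/(0.7388 − (-0.4125)) = 0.15.
Then μ = 0.994 − (-0.4125)·0.15 = 1.06.
Precision τ = 1/σ² = 1/0.1529² = 42.8.

μ = 1.06, τ = 42.8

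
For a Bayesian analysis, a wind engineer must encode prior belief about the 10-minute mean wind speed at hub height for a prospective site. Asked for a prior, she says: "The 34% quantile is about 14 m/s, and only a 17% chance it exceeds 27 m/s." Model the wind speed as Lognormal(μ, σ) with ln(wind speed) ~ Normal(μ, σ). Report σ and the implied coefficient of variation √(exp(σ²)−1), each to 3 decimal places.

σ ≈ 0.481, CV ≈ 0.510

If T ~ Lognormal(μ,σ) then ln T ~ Normal(μ,σ), so the p-quantile of ln T is μ + z_p·σ.
ln(14) = 2.639 and ln(27) = 3.296; z_{0.34} = -0.4125, z_{0.83} = 0.9542.
σ = (3.296 − 2.639)/(0.9542 − (-0.4125)) = 0.481.
μ = 2.639 − (-0.4125)·0.481 = 2.837.
CV = √(exp(σ²)−1) = √(exp(0.2310)−1) = 0.510.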